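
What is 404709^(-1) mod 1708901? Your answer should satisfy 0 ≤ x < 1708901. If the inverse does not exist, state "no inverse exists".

Apply the Euclidean algorithm to 1708901 and 404709:
1708901 = 4·404709 + 90065
404709 = 4·90065 + 44449
90065 = 2·44449 + 1167
44449 = 38·1167 + 103
1167 = 11·103 + 34
103 = 3·34 + 1
34 = 34·1 + 0
gcd = 1, so the inverse exists. Back-substitute:
1 = 103 − 3·34
1 = −3·1167 + 34·103
1 = 34·44449 − 1295·1167
1 = −1295·90065 + 2624·44449
1 = 2624·404709 − 11791·90065
1 = −11791·1708901 + 49788·404709
So 404709·49788 ≡ 1 (mod 1708901).

49788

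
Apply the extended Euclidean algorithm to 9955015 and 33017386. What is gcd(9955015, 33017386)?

Apply Euclid's algorithm to 33017386 and 9955015:
33017386 = 3*9955015 + 3152341
9955015 = 3*3152341 + 497992
3152341 = 6*497992 + 164389
497992 = 3*164389 + 4825
164389 = 34*4825 + 339
4825 = 14*339 + 79
339 = 4*79 + 23
79 = 3*23 + 10
23 = 2*10 + 3
10 = 3*3 + 1
3 = 3*1 + 0
gcd(9955015, 33017386) = 1.
Working backward:
1 = 10 − 3·3
1 = −3·23 + 7·10
1 = 7·79 − 24·23
1 = −24·339 + 103·79
1 = 103·4825 − 1466·339
1 = −1466·164389 + 49947·4825
1 = 49947·497992 − 151307·164389
1 = −151307·3152341 + 957789·497992
1 = 957789·9955015 − 3024674·3152341
1 = −3024674·33017386 + 10031811·9955015
So 1 = (-3024674)·33017386 + (10031811)·9955015.

1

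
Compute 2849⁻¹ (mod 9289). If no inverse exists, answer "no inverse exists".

Euclidean algorithm on 9289, 2849:
9289 = 3×2849 + 742
2849 = 3×742 + 623
742 = 1×623 + 119
623 = 5×119 + 28
119 = 4×28 + 7
28 = 4×7 + 0
Since gcd = 7 > 1, 2849 is not a unit mod 9289.

no inverse exists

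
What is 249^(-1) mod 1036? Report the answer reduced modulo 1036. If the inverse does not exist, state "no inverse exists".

233

Apply the Euclidean algorithm to 1036 and 249:
1036 = 4*249 + 40
249 = 6*40 + 9
40 = 4*9 + 4
9 = 2*4 + 1
4 = 4*1 + 0
Since gcd(249, 1036) = 1, back-substitute to write 1 as a combination:
1 = 9 − 2·4
1 = −2·40 + 9·9
1 = 9·249 − 56·40
1 = −56·1036 + 233·249
So 249·233 ≡ 1 (mod 1036).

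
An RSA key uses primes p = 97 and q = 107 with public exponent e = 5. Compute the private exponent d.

8141

φ(n) = (p−1)(q−1) = 96·106 = 10176.
Need d with 5·d ≡ 1 (mod 10176). Apply the extended Euclidean algorithm:
10176 = 2035×5 + 1
5 = 5×1 + 0
Back-substitute:
1 = 10176 − 2035·5
So 5·(-2035) ≡ 1 (mod 10176), hence d ≡ -2035 ≡ 8141 (mod 10176).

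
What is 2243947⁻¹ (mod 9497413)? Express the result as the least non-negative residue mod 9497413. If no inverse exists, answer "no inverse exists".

6573457

Extended Euclidean algorithm:
9497413 = 4*2243947 + 521625
2243947 = 4*521625 + 157447
521625 = 3*157447 + 49284
157447 = 3*49284 + 9595
49284 = 5*9595 + 1309
9595 = 7*1309 + 432
1309 = 3*432 + 13
432 = 33*13 + 3
13 = 4*3 + 1
3 = 3*1 + 0
The gcd is 1. Working backward:
1 = 13 − 4·3
1 = −4·432 + 133·13
1 = 133·1309 − 403·432
1 = −403·9595 + 2954·1309
1 = 2954·49284 − 15173·9595
1 = −15173·157447 + 48473·49284
1 = 48473·521625 − 160592·157447
1 = −160592·2243947 + 690841·521625
1 = 690841·9497413 − 2923956·2243947
So 2243947·(-2923956) ≡ 1 (mod 9497413), and -2923956 ≡ 6573457 (mod 9497413).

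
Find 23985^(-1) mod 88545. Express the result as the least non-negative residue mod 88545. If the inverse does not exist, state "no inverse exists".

no inverse exists

Compute gcd(23985, 88545):
88545 = 3×23985 + 16590
23985 = 1×16590 + 7395
16590 = 2×7395 + 1800
7395 = 4×1800 + 195
1800 = 9×195 + 45
195 = 4×45 + 15
45 = 3×15 + 0
gcd(23985, 88545) = 15 ≠ 1, so 23985 has no multiplicative inverse modulo 88545.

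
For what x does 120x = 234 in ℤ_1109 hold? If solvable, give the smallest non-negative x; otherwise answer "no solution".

501

First find gcd(120, 1109):
1109 = 9*120 + 29
120 = 4*29 + 4
29 = 7*4 + 1
4 = 4*1 + 0
gcd = 1, so a unique solution mod 1109 exists.
Back-substitute for the Bézout coefficients:
1 = 29 − 7·4
1 = −7·120 + 29·29
1 = 29·1109 − 268·120
So 120·(-268) ≡ 1 (mod 1109), giving 120⁻¹ ≡ 841.
x ≡ 120⁻¹·234 ≡ 841·234 ≡ 501 (mod 1109).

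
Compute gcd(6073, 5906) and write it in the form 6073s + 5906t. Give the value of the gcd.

Euclidean algorithm:
6073 = 1·5906 + 167
5906 = 35·167 + 61
167 = 2·61 + 45
61 = 1·45 + 16
45 = 2·16 + 13
16 = 1·13 + 3
13 = 4·3 + 1
3 = 3·1 + 0
gcd(6073, 5906) = 1.
Express as a combination:
1 = 13 − 4·3
1 = −4·16 + 5·13
1 = 5·45 − 14·16
1 = −14·61 + 19·45
1 = 19·167 − 52·61
1 = −52·5906 + 1839·167
1 = 1839·6073 − 1891·5906
So 1 = (1839)·6073 + (-1891)·5906.

1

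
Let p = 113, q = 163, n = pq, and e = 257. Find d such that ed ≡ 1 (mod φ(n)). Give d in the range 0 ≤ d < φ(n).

353

φ(n) = (p−1)(q−1) = 112·162 = 18144.
Need d with 257·d ≡ 1 (mod 18144). Apply the extended Euclidean algorithm:
18144 = 70*257 + 154
257 = 1*154 + 103
154 = 1*103 + 51
103 = 2*51 + 1
51 = 51*1 + 0
Back-substitute:
1 = 103 − 2·51
1 = −2·154 + 3·103
1 = 3·257 − 5·154
1 = −5·18144 + 353·257
So 257·353 ≡ 1 (mod 18144), hence d = 353.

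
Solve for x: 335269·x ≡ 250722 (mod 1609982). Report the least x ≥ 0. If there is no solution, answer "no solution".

no solution

gcd(335269, 1609982):
1609982 = 4×335269 + 268906
335269 = 1×268906 + 66363
268906 = 4×66363 + 3454
66363 = 19×3454 + 737
3454 = 4×737 + 506
737 = 1×506 + 231
506 = 2×231 + 44
231 = 5×44 + 11
44 = 4×11 + 0
gcd = 11, but 11 ∤ 250722, so the congruence has no solution.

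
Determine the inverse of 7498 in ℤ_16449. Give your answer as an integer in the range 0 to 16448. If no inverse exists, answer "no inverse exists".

Extended Euclidean algorithm:
16449 = 2·7498 + 1453
7498 = 5·1453 + 233
1453 = 6·233 + 55
233 = 4·55 + 13
55 = 4·13 + 3
13 = 4·3 + 1
3 = 3·1 + 0
gcd = 1, so the inverse exists. Back-substitute:
1 = 13 − 4·3
1 = −4·55 + 17·13
1 = 17·233 − 72·55
1 = −72·1453 + 449·233
1 = 449·7498 − 2317·1453
1 = −2317·16449 + 5083·7498
So 7498·5083 ≡ 1 (mod 16449).

5083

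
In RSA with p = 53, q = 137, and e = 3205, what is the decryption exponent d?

1549

φ(n) = (p−1)(q−1) = 52·136 = 7072.
Need d with 3205·d ≡ 1 (mod 7072). Apply the extended Euclidean algorithm:
7072 = 2·3205 + 662
3205 = 4·662 + 557
662 = 1·557 + 105
557 = 5·105 + 32
105 = 3·32 + 9
32 = 3·9 + 5
9 = 1·5 + 4
5 = 1·4 + 1
4 = 4·1 + 0
Back-substitute:
1 = 5 − 4
1 = −9 + 2·5
1 = 2·32 − 7·9
1 = −7·105 + 23·32
1 = 23·557 − 122·105
1 = −122·662 + 145·557
1 = 145·3205 − 702·662
1 = −702·7072 + 1549·3205
So 3205·1549 ≡ 1 (mod 7072), hence d = 1549.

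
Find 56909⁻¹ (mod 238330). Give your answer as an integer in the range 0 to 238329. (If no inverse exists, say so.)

25919

Apply the Euclidean algorithm to 238330 and 56909:
238330 = 4×56909 + 10694
56909 = 5×10694 + 3439
10694 = 3×3439 + 377
3439 = 9×377 + 46
377 = 8×46 + 9
46 = 5×9 + 1
9 = 9×1 + 0
Since gcd(56909, 238330) = 1, back-substitute to write 1 as a combination:
1 = 46 − 5·9
1 = −5·377 + 41·46
1 = 41·3439 − 374·377
1 = −374·10694 + 1163·3439
1 = 1163·56909 − 6189·10694
1 = −6189·238330 + 25919·56909
So 56909·25919 ≡ 1 (mod 238330).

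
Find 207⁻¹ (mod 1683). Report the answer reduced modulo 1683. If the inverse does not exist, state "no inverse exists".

Euclidean algorithm on 1683, 207:
1683 = 8*207 + 27
207 = 7*27 + 18
27 = 1*18 + 9
18 = 2*9 + 0
gcd(207, 1683) = 9 ≠ 1, so 207 has no multiplicative inverse modulo 1683.

no inverse exists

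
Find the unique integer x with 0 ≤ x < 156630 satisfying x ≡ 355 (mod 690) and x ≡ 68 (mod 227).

Write x = 355 + 690·k. Then 690·k ≡ 68 − 355 ≡ 167 (mod 227).
Need 690⁻¹ mod 227. Extended Euclid on (227, 9):
227 = 25*9 + 2
9 = 4*2 + 1
2 = 2*1 + 0
Back-substitute:
1 = 9 − 4·2
1 = −4·227 + 101·9
690⁻¹ ≡ 101 (mod 227), so k ≡ 101·167 ≡ 69 (mod 227).
x = 355 + 690·69 = 47965.

47965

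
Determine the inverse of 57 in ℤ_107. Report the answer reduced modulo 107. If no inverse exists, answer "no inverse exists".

Run Euclid on (107, 57):
107 = 1×57 + 50
57 = 1×50 + 7
50 = 7×7 + 1
7 = 7×1 + 0
Since gcd(57, 107) = 1, back-substitute to write 1 as a combination:
1 = 50 − 7·7
1 = −7·57 + 8·50
1 = 8·107 − 15·57
Hence 57⁻¹ ≡ -15 ≡ 92 (mod 107).

92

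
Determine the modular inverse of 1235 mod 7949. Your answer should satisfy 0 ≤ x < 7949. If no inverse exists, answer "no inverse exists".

gcd(7949, 1235) by repeated division:
7949 = 6×1235 + 539
1235 = 2×539 + 157
539 = 3×157 + 68
157 = 2×68 + 21
68 = 3×21 + 5
21 = 4×5 + 1
5 = 5×1 + 0
Since gcd(1235, 7949) = 1, back-substitute to write 1 as a combination:
1 = 21 − 4·5
1 = −4·68 + 13·21
1 = 13·157 − 30·68
1 = −30·539 + 103·157
1 = 103·1235 − 236·539
1 = −236·7949 + 1519·1235
So 1235·1519 ≡ 1 (mod 7949).

1519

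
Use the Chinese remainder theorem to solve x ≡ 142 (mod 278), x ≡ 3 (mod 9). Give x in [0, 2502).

Write x = 142 + 278·k. Then 278·k ≡ 3 − 142 ≡ 5 (mod 9).
Need 278⁻¹ mod 9. Extended Euclid on (9, 8):
9 = 1*8 + 1
8 = 8*1 + 0
Back-substitute:
1 = 9 − 8
278⁻¹ ≡ 8 (mod 9), so k ≡ 8·5 ≡ 4 (mod 9).
x = 142 + 278·4 = 1254.

1254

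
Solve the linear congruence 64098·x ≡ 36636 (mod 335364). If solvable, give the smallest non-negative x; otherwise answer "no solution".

15252

First find gcd(64098, 335364):
335364 = 5*64098 + 14874
64098 = 4*14874 + 4602
14874 = 3*4602 + 1068
4602 = 4*1068 + 330
1068 = 3*330 + 78
330 = 4*78 + 18
78 = 4*18 + 6
18 = 3*6 + 0
gcd = 6 and 6 | 36636, so solutions exist. Divide through by 6: 10683x ≡ 6106 (mod 55894).
Now find 10683⁻¹ mod 55894:
55894 = 5*10683 + 2479
10683 = 4*2479 + 767
2479 = 3*767 + 178
767 = 4*178 + 55
178 = 3*55 + 13
55 = 4*13 + 3
13 = 4*3 + 1
3 = 3*1 + 0
Back-substitute:
1 = 13 − 4·3
1 = −4·55 + 17·13
1 = 17·178 − 55·55
1 = −55·767 + 237·178
1 = 237·2479 − 766·767
1 = −766·10683 + 3301·2479
1 = 3301·55894 − 17271·10683
So 10683·(-17271) ≡ 1 (mod 55894), i.e. 10683⁻¹ ≡ 38623.
Then x ≡ 38623·6106 ≡ 15252 (mod 55894); the smallest non-negative solution is x = 15252.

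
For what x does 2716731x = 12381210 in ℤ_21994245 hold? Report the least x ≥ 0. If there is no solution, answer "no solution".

First find gcd(2716731, 21994245):
21994245 = 8·2716731 + 260397
2716731 = 10·260397 + 112761
260397 = 2·112761 + 34875
112761 = 3·34875 + 8136
34875 = 4·8136 + 2331
8136 = 3·2331 + 1143
2331 = 2·1143 + 45
1143 = 25·45 + 18
45 = 2·18 + 9
18 = 2·9 + 0
gcd = 9 and 9 | 12381210, so solutions exist. Divide through by 9: 301859x ≡ 1375690 (mod 2443805).
Now find 301859⁻¹ mod 2443805:
2443805 = 8*301859 + 28933
301859 = 10*28933 + 12529
28933 = 2*12529 + 3875
12529 = 3*3875 + 904
3875 = 4*904 + 259
904 = 3*259 + 127
259 = 2*127 + 5
127 = 25*5 + 2
5 = 2*2 + 1
2 = 2*1 + 0
Back-substitute:
1 = 5 − 2·2
1 = −2·127 + 51·5
1 = 51·259 − 104·127
1 = −104·904 + 363·259
1 = 363·3875 − 1556·904
1 = −1556·12529 + 5031·3875
1 = 5031·28933 − 11618·12529
1 = −11618·301859 + 121211·28933
1 = 121211·2443805 − 981306·301859
So 301859·(-981306) ≡ 1 (mod 2443805), i.e. 301859⁻¹ ≡ 1462499.
Then x ≡ 1462499·1375690 ≡ 2137495 (mod 2443805); the smallest non-negative solution is x = 2137495.

2137495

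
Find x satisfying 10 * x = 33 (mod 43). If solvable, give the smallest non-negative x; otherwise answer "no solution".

First find gcd(10, 43):
43 = 4*10 + 3
10 = 3*3 + 1
3 = 3*1 + 0
gcd = 1, so a unique solution mod 43 exists.
Back-substitute for the Bézout coefficients:
1 = 10 − 3·3
1 = −3·43 + 13·10
So 10·(13) ≡ 1 (mod 43), giving 10⁻¹ ≡ 13.
x ≡ 10⁻¹·33 ≡ 13·33 ≡ 42 (mod 43).

42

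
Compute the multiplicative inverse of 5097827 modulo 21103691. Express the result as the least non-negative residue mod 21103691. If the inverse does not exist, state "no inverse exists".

no inverse exists

Euclidean algorithm on 21103691, 5097827:
21103691 = 4*5097827 + 712383
5097827 = 7*712383 + 111146
712383 = 6*111146 + 45507
111146 = 2*45507 + 20132
45507 = 2*20132 + 5243
20132 = 3*5243 + 4403
5243 = 1*4403 + 840
4403 = 5*840 + 203
840 = 4*203 + 28
203 = 7*28 + 7
28 = 4*7 + 0
The gcd is 7, not 1, hence no inverse exists.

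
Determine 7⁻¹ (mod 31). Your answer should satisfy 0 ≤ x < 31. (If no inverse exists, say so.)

9

Apply the Euclidean algorithm to 31 and 7:
31 = 4*7 + 3
7 = 2*3 + 1
3 = 3*1 + 0
Since gcd(7, 31) = 1, back-substitute to write 1 as a combination:
1 = 7 − 2·3
1 = −2·31 + 9·7
So 7·9 ≡ 1 (mod 31).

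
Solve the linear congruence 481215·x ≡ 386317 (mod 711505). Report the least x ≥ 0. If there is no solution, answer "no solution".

no solution

gcd(481215, 711505):
711505 = 1*481215 + 230290
481215 = 2*230290 + 20635
230290 = 11*20635 + 3305
20635 = 6*3305 + 805
3305 = 4*805 + 85
805 = 9*85 + 40
85 = 2*40 + 5
40 = 8*5 + 0
gcd = 5, but 5 ∤ 386317, so the congruence has no solution.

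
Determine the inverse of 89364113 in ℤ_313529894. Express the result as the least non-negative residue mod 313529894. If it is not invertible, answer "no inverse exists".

Apply the Euclidean algorithm to 313529894 and 89364113:
313529894 = 3·89364113 + 45437555
89364113 = 1·45437555 + 43926558
45437555 = 1·43926558 + 1510997
43926558 = 29·1510997 + 107645
1510997 = 14·107645 + 3967
107645 = 27·3967 + 536
3967 = 7·536 + 215
536 = 2·215 + 106
215 = 2·106 + 3
106 = 35·3 + 1
3 = 3·1 + 0
Since gcd(89364113, 313529894) = 1, back-substitute to write 1 as a combination:
1 = 106 − 35·3
1 = −35·215 + 71·106
1 = 71·536 − 177·215
1 = −177·3967 + 1310·536
1 = 1310·107645 − 35547·3967
1 = −35547·1510997 + 498968·107645
1 = 498968·43926558 − 14505619·1510997
1 = −14505619·45437555 + 15004587·43926558
1 = 15004587·89364113 − 29510206·45437555
1 = −29510206·313529894 + 103535205·89364113
So 89364113·103535205 ≡ 1 (mod 313529894).

103535205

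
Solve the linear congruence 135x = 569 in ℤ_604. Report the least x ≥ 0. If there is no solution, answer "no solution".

559

First find gcd(135, 604):
604 = 4×135 + 64
135 = 2×64 + 7
64 = 9×7 + 1
7 = 7×1 + 0
gcd = 1, so a unique solution mod 604 exists.
Back-substitute for the Bézout coefficients:
1 = 64 − 9·7
1 = −9·135 + 19·64
1 = 19·604 − 85·135
So 135·(-85) ≡ 1 (mod 604), giving 135⁻¹ ≡ 519.
x ≡ 135⁻¹·569 ≡ 519·569 ≡ 559 (mod 604).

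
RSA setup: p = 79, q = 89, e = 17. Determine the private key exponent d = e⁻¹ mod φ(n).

φ(n) = (p−1)(q−1) = 78·88 = 6864.
Need d with 17·d ≡ 1 (mod 6864). Apply the extended Euclidean algorithm:
6864 = 403*17 + 13
17 = 1*13 + 4
13 = 3*4 + 1
4 = 4*1 + 0
Back-substitute:
1 = 13 − 3·4
1 = −3·17 + 4·13
1 = 4·6864 − 1615·17
So 17·(-1615) ≡ 1 (mod 6864), hence d ≡ -1615 ≡ 5249 (mod 6864).

5249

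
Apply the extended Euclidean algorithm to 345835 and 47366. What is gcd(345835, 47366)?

Euclidean algorithm:
345835 = 7*47366 + 14273
47366 = 3*14273 + 4547
14273 = 3*4547 + 632
4547 = 7*632 + 123
632 = 5*123 + 17
123 = 7*17 + 4
17 = 4*4 + 1
4 = 4*1 + 0
gcd(345835, 47366) = 1.
Back-substituting:
1 = 17 − 4·4
1 = −4·123 + 29·17
1 = 29·632 − 149·123
1 = −149·4547 + 1072·632
1 = 1072·14273 − 3365·4547
1 = −3365·47366 + 11167·14273
1 = 11167·345835 − 81534·47366
So 1 = (11167)·345835 + (-81534)·47366.

1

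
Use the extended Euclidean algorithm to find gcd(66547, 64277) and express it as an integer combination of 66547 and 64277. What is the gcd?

1

Repeated division:
66547 = 1·64277 + 2270
64277 = 28·2270 + 717
2270 = 3·717 + 119
717 = 6·119 + 3
119 = 39·3 + 2
3 = 1·2 + 1
2 = 2·1 + 0
gcd(66547, 64277) = 1.
Working backward:
1 = 3 − 2
1 = −119 + 40·3
1 = 40·717 − 241·119
1 = −241·2270 + 763·717
1 = 763·64277 − 21605·2270
1 = −21605·66547 + 22368·64277
So 1 = (-21605)·66547 + (22368)·64277.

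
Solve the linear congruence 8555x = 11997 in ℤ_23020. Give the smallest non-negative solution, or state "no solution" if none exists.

gcd(8555, 23020):
23020 = 2×8555 + 5910
8555 = 1×5910 + 2645
5910 = 2×2645 + 620
2645 = 4×620 + 165
620 = 3×165 + 125
165 = 1×125 + 40
125 = 3×40 + 5
40 = 8×5 + 0
gcd = 5, but 5 ∤ 11997, so the congruence has no solution.

no solution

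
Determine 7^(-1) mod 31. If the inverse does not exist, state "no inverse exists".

Extended Euclidean algorithm:
31 = 4*7 + 3
7 = 2*3 + 1
3 = 3*1 + 0
The gcd is 1. Working backward:
1 = 7 − 2·3
1 = −2·31 + 9·7
So 7·9 ≡ 1 (mod 31).

9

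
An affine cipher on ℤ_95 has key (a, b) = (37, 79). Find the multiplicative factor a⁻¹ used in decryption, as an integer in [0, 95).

18

gcd(95, 37) by repeated division:
95 = 2·37 + 21
37 = 1·21 + 16
21 = 1·16 + 5
16 = 3·5 + 1
5 = 5·1 + 0
Since gcd(37, 95) = 1, back-substitute to write 1 as a combination:
1 = 16 − 3·5
1 = −3·21 + 4·16
1 = 4·37 − 7·21
1 = −7·95 + 18·37
So 37·18 ≡ 1 (mod 95).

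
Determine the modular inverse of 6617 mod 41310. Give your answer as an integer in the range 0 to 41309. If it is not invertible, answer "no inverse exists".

Run Euclid on (41310, 6617):
41310 = 6*6617 + 1608
6617 = 4*1608 + 185
1608 = 8*185 + 128
185 = 1*128 + 57
128 = 2*57 + 14
57 = 4*14 + 1
14 = 14*1 + 0
The gcd is 1. Working backward:
1 = 57 − 4·14
1 = −4·128 + 9·57
1 = 9·185 − 13·128
1 = −13·1608 + 113·185
1 = 113·6617 − 465·1608
1 = −465·41310 + 2903·6617
So 6617·2903 ≡ 1 (mod 41310).

2903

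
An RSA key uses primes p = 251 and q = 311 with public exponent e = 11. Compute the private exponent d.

φ(n) = (p−1)(q−1) = 250·310 = 77500.
Need d with 11·d ≡ 1 (mod 77500). Apply the extended Euclidean algorithm:
77500 = 7045×11 + 5
11 = 2×5 + 1
5 = 5×1 + 0
Back-substitute:
1 = 11 − 2·5
1 = −2·77500 + 14091·11
So 11·14091 ≡ 1 (mod 77500), hence d = 14091.

14091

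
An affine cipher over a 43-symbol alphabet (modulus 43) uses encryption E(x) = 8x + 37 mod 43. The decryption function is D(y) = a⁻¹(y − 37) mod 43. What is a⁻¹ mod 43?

27

Extended Euclidean algorithm:
43 = 5*8 + 3
8 = 2*3 + 2
3 = 1*2 + 1
2 = 2*1 + 0
Since gcd(8, 43) = 1, back-substitute to write 1 as a combination:
1 = 3 − 2
1 = −8 + 3·3
1 = 3·43 − 16·8
Hence 8⁻¹ ≡ -16 ≡ 27 (mod 43).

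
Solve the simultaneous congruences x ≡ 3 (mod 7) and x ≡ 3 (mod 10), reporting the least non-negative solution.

3

Write x = 3 + 7·k. Then 7·k ≡ 3 − 3 ≡ 0 (mod 10).
Need 7⁻¹ mod 10. Extended Euclid on (10, 7):
10 = 1×7 + 3
7 = 2×3 + 1
3 = 3×1 + 0
Back-substitute:
1 = 7 − 2·3
1 = −2·10 + 3·7
7⁻¹ ≡ 3 (mod 10), so k ≡ 3·0 ≡ 0 (mod 10).
x = 3 + 7·0 = 3.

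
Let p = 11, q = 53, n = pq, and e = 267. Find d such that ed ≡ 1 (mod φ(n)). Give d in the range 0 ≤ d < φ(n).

φ(n) = (p−1)(q−1) = 10·52 = 520.
Need d with 267·d ≡ 1 (mod 520). Apply the extended Euclidean algorithm:
520 = 1*267 + 253
267 = 1*253 + 14
253 = 18*14 + 1
14 = 14*1 + 0
Back-substitute:
1 = 253 − 18·14
1 = −18·267 + 19·253
1 = 19·520 − 37·267
So 267·(-37) ≡ 1 (mod 520), hence d ≡ -37 ≡ 483 (mod 520).

483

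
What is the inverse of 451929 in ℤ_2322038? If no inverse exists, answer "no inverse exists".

gcd(2322038, 451929) by repeated division:
2322038 = 5·451929 + 62393
451929 = 7·62393 + 15178
62393 = 4·15178 + 1681
15178 = 9·1681 + 49
1681 = 34·49 + 15
49 = 3·15 + 4
15 = 3·4 + 3
4 = 1·3 + 1
3 = 3·1 + 0
The gcd is 1. Working backward:
1 = 4 − 3
1 = −15 + 4·4
1 = 4·49 − 13·15
1 = −13·1681 + 446·49
1 = 446·15178 − 4027·1681
1 = −4027·62393 + 16554·15178
1 = 16554·451929 − 119905·62393
1 = −119905·2322038 + 616079·451929
So 451929·616079 ≡ 1 (mod 2322038).

616079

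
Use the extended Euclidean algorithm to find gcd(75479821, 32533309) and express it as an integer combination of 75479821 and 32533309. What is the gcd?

Apply Euclid's algorithm to 75479821 and 32533309:
75479821 = 2×32533309 + 10413203
32533309 = 3×10413203 + 1293700
10413203 = 8×1293700 + 63603
1293700 = 20×63603 + 21640
63603 = 2×21640 + 20323
21640 = 1×20323 + 1317
20323 = 15×1317 + 568
1317 = 2×568 + 181
568 = 3×181 + 25
181 = 7×25 + 6
25 = 4×6 + 1
6 = 6×1 + 0
gcd(75479821, 32533309) = 1.
Working backward:
1 = 25 − 4·6
1 = −4·181 + 29·25
1 = 29·568 − 91·181
1 = −91·1317 + 211·568
1 = 211·20323 − 3256·1317
1 = −3256·21640 + 3467·20323
1 = 3467·63603 − 10190·21640
1 = −10190·1293700 + 207267·63603
1 = 207267·10413203 − 1668326·1293700
1 = −1668326·32533309 + 5212245·10413203
1 = 5212245·75479821 − 12092816·32533309
So 1 = (5212245)·75479821 + (-12092816)·32533309.

1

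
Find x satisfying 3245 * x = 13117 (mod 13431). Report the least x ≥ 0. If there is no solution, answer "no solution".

no solution

gcd(3245, 13431):
13431 = 4*3245 + 451
3245 = 7*451 + 88
451 = 5*88 + 11
88 = 8*11 + 0
gcd = 11, but 11 ∤ 13117, so the congruence has no solution.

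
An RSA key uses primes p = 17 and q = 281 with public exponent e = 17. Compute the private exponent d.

3953

φ(n) = (p−1)(q−1) = 16·280 = 4480.
Need d with 17·d ≡ 1 (mod 4480). Apply the extended Euclidean algorithm:
4480 = 263*17 + 9
17 = 1*9 + 8
9 = 1*8 + 1
8 = 8*1 + 0
Back-substitute:
1 = 9 − 8
1 = −17 + 2·9
1 = 2·4480 − 527·17
So 17·(-527) ≡ 1 (mod 4480), hence d ≡ -527 ≡ 3953 (mod 4480).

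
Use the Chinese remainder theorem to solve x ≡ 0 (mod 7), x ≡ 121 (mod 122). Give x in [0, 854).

Write x = 0 + 7·k. Then 7·k ≡ 121 − 0 ≡ 121 (mod 122).
Need 7⁻¹ mod 122. Extended Euclid on (122, 7):
122 = 17·7 + 3
7 = 2·3 + 1
3 = 3·1 + 0
Back-substitute:
1 = 7 − 2·3
1 = −2·122 + 35·7
7⁻¹ ≡ 35 (mod 122), so k ≡ 35·121 ≡ 87 (mod 122).
x = 0 + 7·87 = 609.

609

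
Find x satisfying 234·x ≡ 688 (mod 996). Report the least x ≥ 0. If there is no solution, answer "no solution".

no solution

gcd(234, 996):
996 = 4*234 + 60
234 = 3*60 + 54
60 = 1*54 + 6
54 = 9*6 + 0
gcd = 6, but 6 ∤ 688, so the congruence has no solution.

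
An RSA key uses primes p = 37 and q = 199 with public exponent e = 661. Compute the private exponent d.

4885

φ(n) = (p−1)(q−1) = 36·198 = 7128.
Need d with 661·d ≡ 1 (mod 7128). Apply the extended Euclidean algorithm:
7128 = 10·661 + 518
661 = 1·518 + 143
518 = 3·143 + 89
143 = 1·89 + 54
89 = 1·54 + 35
54 = 1·35 + 19
35 = 1·19 + 16
19 = 1·16 + 3
16 = 5·3 + 1
3 = 3·1 + 0
Back-substitute:
1 = 16 − 5·3
1 = −5·19 + 6·16
1 = 6·35 − 11·19
1 = −11·54 + 17·35
1 = 17·89 − 28·54
1 = −28·143 + 45·89
1 = 45·518 − 163·143
1 = −163·661 + 208·518
1 = 208·7128 − 2243·661
So 661·(-2243) ≡ 1 (mod 7128), hence d ≡ -2243 ≡ 4885 (mod 7128).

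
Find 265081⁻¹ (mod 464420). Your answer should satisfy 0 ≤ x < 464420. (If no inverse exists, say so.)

378921

Extended Euclidean algorithm:
464420 = 1×265081 + 199339
265081 = 1×199339 + 65742
199339 = 3×65742 + 2113
65742 = 31×2113 + 239
2113 = 8×239 + 201
239 = 1×201 + 38
201 = 5×38 + 11
38 = 3×11 + 5
11 = 2×5 + 1
5 = 5×1 + 0
Since gcd(265081, 464420) = 1, back-substitute to write 1 as a combination:
1 = 11 − 2·5
1 = −2·38 + 7·11
1 = 7·201 − 37·38
1 = −37·239 + 44·201
1 = 44·2113 − 389·239
1 = −389·65742 + 12103·2113
1 = 12103·199339 − 36698·65742
1 = −36698·265081 + 48801·199339
1 = 48801·464420 − 85499·265081
Hence 265081⁻¹ ≡ -85499 ≡ 378921 (mod 464420).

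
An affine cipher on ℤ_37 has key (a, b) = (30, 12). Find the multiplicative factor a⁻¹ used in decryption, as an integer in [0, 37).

21

gcd(37, 30) by repeated division:
37 = 1×30 + 7
30 = 4×7 + 2
7 = 3×2 + 1
2 = 2×1 + 0
The gcd is 1. Working backward:
1 = 7 − 3·2
1 = −3·30 + 13·7
1 = 13·37 − 16·30
So 30·(-16) ≡ 1 (mod 37), and -16 ≡ 21 (mod 37).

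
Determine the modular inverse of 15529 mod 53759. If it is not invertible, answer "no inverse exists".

Run Euclid on (53759, 15529):
53759 = 3×15529 + 7172
15529 = 2×7172 + 1185
7172 = 6×1185 + 62
1185 = 19×62 + 7
62 = 8×7 + 6
7 = 1×6 + 1
6 = 6×1 + 0
Since gcd(15529, 53759) = 1, back-substitute to write 1 as a combination:
1 = 7 − 6
1 = −62 + 9·7
1 = 9·1185 − 172·62
1 = −172·7172 + 1041·1185
1 = 1041·15529 − 2254·7172
1 = −2254·53759 + 7803·15529
So 15529·7803 ≡ 1 (mod 53759).

7803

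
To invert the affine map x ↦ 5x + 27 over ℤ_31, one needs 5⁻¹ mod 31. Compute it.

25

Run Euclid on (31, 5):
31 = 6*5 + 1
5 = 5*1 + 0
Since gcd(5, 31) = 1, back-substitute to write 1 as a combination:
1 = 31 − 6·5
Thus 5·(-6) ≡ 1 (mod 31); reducing, -6 mod 31 = 25.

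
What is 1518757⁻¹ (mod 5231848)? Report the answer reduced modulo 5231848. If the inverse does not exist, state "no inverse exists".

Run Euclid on (5231848, 1518757):
5231848 = 3·1518757 + 675577
1518757 = 2·675577 + 167603
675577 = 4·167603 + 5165
167603 = 32·5165 + 2323
5165 = 2·2323 + 519
2323 = 4·519 + 247
519 = 2·247 + 25
247 = 9·25 + 22
25 = 1·22 + 3
22 = 7·3 + 1
3 = 3·1 + 0
The gcd is 1. Working backward:
1 = 22 − 7·3
1 = −7·25 + 8·22
1 = 8·247 − 79·25
1 = −79·519 + 166·247
1 = 166·2323 − 743·519
1 = −743·5165 + 1652·2323
1 = 1652·167603 − 53607·5165
1 = −53607·675577 + 216080·167603
1 = 216080·1518757 − 485767·675577
1 = −485767·5231848 + 1673381·1518757
So 1518757·1673381 ≡ 1 (mod 5231848).

1673381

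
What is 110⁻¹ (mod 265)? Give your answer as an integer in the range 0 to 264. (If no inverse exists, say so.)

Compute gcd(110, 265):
265 = 2×110 + 45
110 = 2×45 + 20
45 = 2×20 + 5
20 = 4×5 + 0
Since gcd = 5 > 1, 110 is not a unit mod 265.

no inverse exists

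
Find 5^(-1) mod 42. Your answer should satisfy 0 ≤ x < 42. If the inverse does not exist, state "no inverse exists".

17

Extended Euclidean algorithm:
42 = 8*5 + 2
5 = 2*2 + 1
2 = 2*1 + 0
Since gcd(5, 42) = 1, back-substitute to write 1 as a combination:
1 = 5 − 2·2
1 = −2·42 + 17·5
So 5·17 ≡ 1 (mod 42).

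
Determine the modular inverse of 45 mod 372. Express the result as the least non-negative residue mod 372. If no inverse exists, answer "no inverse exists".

Euclidean algorithm on 372, 45:
372 = 8*45 + 12
45 = 3*12 + 9
12 = 1*9 + 3
9 = 3*3 + 0
Since gcd = 3 > 1, 45 is not a unit mod 372.

no inverse exists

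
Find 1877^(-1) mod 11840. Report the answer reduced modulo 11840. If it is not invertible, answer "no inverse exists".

gcd(11840, 1877) by repeated division:
11840 = 6·1877 + 578
1877 = 3·578 + 143
578 = 4·143 + 6
143 = 23·6 + 5
6 = 1·5 + 1
5 = 5·1 + 0
The gcd is 1. Working backward:
1 = 6 − 5
1 = −143 + 24·6
1 = 24·578 − 97·143
1 = −97·1877 + 315·578
1 = 315·11840 − 1987·1877
Hence 1877⁻¹ ≡ -1987 ≡ 9853 (mod 11840).

9853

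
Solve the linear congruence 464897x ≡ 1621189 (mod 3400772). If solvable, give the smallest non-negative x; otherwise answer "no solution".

1618837

First find gcd(464897, 3400772):
3400772 = 7*464897 + 146493
464897 = 3*146493 + 25418
146493 = 5*25418 + 19403
25418 = 1*19403 + 6015
19403 = 3*6015 + 1358
6015 = 4*1358 + 583
1358 = 2*583 + 192
583 = 3*192 + 7
192 = 27*7 + 3
7 = 2*3 + 1
3 = 3*1 + 0
gcd = 1, so a unique solution mod 3400772 exists.
Back-substitute for the Bézout coefficients:
1 = 7 − 2·3
1 = −2·192 + 55·7
1 = 55·583 − 167·192
1 = −167·1358 + 389·583
1 = 389·6015 − 1723·1358
1 = −1723·19403 + 5558·6015
1 = 5558·25418 − 7281·19403
1 = −7281·146493 + 41963·25418
1 = 41963·464897 − 133170·146493
1 = −133170·3400772 + 974153·464897
So 464897·(974153) ≡ 1 (mod 3400772), giving 464897⁻¹ ≡ 974153.
x ≡ 464897⁻¹·1621189 ≡ 974153·1621189 ≡ 1618837 (mod 3400772).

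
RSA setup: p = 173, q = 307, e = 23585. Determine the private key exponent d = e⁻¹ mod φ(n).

28937

φ(n) = (p−1)(q−1) = 172·306 = 52632.
Need d with 23585·d ≡ 1 (mod 52632). Apply the extended Euclidean algorithm:
52632 = 2×23585 + 5462
23585 = 4×5462 + 1737
5462 = 3×1737 + 251
1737 = 6×251 + 231
251 = 1×231 + 20
231 = 11×20 + 11
20 = 1×11 + 9
11 = 1×9 + 2
9 = 4×2 + 1
2 = 2×1 + 0
Back-substitute:
1 = 9 − 4·2
1 = −4·11 + 5·9
1 = 5·20 − 9·11
1 = −9·231 + 104·20
1 = 104·251 − 113·231
1 = −113·1737 + 782·251
1 = 782·5462 − 2459·1737
1 = −2459·23585 + 10618·5462
1 = 10618·52632 − 23695·23585
So 23585·(-23695) ≡ 1 (mod 52632), hence d ≡ -23695 ≡ 28937 (mod 52632).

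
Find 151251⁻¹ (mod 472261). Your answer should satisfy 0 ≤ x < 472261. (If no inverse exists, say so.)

Extended Euclidean algorithm:
472261 = 3·151251 + 18508
151251 = 8·18508 + 3187
18508 = 5·3187 + 2573
3187 = 1·2573 + 614
2573 = 4·614 + 117
614 = 5·117 + 29
117 = 4·29 + 1
29 = 29·1 + 0
The gcd is 1. Working backward:
1 = 117 − 4·29
1 = −4·614 + 21·117
1 = 21·2573 − 88·614
1 = −88·3187 + 109·2573
1 = 109·18508 − 633·3187
1 = −633·151251 + 5173·18508
1 = 5173·472261 − 16152·151251
Hence 151251⁻¹ ≡ -16152 ≡ 456109 (mod 472261).

456109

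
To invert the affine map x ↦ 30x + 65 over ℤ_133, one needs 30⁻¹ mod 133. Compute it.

102

Extended Euclidean algorithm:
133 = 4*30 + 13
30 = 2*13 + 4
13 = 3*4 + 1
4 = 4*1 + 0
Since gcd(30, 133) = 1, back-substitute to write 1 as a combination:
1 = 13 − 3·4
1 = −3·30 + 7·13
1 = 7·133 − 31·30
Thus 30·(-31) ≡ 1 (mod 133); reducing, -31 mod 133 = 102.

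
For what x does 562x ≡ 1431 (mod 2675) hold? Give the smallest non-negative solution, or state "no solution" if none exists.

588

First find gcd(562, 2675):
2675 = 4·562 + 427
562 = 1·427 + 135
427 = 3·135 + 22
135 = 6·22 + 3
22 = 7·3 + 1
3 = 3·1 + 0
gcd = 1, so a unique solution mod 2675 exists.
Back-substitute for the Bézout coefficients:
1 = 22 − 7·3
1 = −7·135 + 43·22
1 = 43·427 − 136·135
1 = −136·562 + 179·427
1 = 179·2675 − 852·562
So 562·(-852) ≡ 1 (mod 2675), giving 562⁻¹ ≡ 1823.
x ≡ 562⁻¹·1431 ≡ 1823·1431 ≡ 588 (mod 2675).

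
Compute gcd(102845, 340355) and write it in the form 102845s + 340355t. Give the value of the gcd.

Apply Euclid's algorithm to 340355 and 102845:
340355 = 3*102845 + 31820
102845 = 3*31820 + 7385
31820 = 4*7385 + 2280
7385 = 3*2280 + 545
2280 = 4*545 + 100
545 = 5*100 + 45
100 = 2*45 + 10
45 = 4*10 + 5
10 = 2*5 + 0
gcd(102845, 340355) = 5.
Working backward:
5 = 45 − 4·10
5 = −4·100 + 9·45
5 = 9·545 − 49·100
5 = −49·2280 + 205·545
5 = 205·7385 − 664·2280
5 = −664·31820 + 2861·7385
5 = 2861·102845 − 9247·31820
5 = −9247·340355 + 30602·102845
So 5 = (-9247)·340355 + (30602)·102845.

5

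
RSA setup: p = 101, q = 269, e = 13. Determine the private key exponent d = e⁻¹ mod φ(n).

22677

φ(n) = (p−1)(q−1) = 100·268 = 26800.
Need d with 13·d ≡ 1 (mod 26800). Apply the extended Euclidean algorithm:
26800 = 2061*13 + 7
13 = 1*7 + 6
7 = 1*6 + 1
6 = 6*1 + 0
Back-substitute:
1 = 7 − 6
1 = −13 + 2·7
1 = 2·26800 − 4123·13
So 13·(-4123) ≡ 1 (mod 26800), hence d ≡ -4123 ≡ 22677 (mod 26800).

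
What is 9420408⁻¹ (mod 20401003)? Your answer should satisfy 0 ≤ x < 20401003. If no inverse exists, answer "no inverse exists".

4795884

gcd(20401003, 9420408) by repeated division:
20401003 = 2·9420408 + 1560187
9420408 = 6·1560187 + 59286
1560187 = 26·59286 + 18751
59286 = 3·18751 + 3033
18751 = 6·3033 + 553
3033 = 5·553 + 268
553 = 2·268 + 17
268 = 15·17 + 13
17 = 1·13 + 4
13 = 3·4 + 1
4 = 4·1 + 0
Since gcd(9420408, 20401003) = 1, back-substitute to write 1 as a combination:
1 = 13 − 3·4
1 = −3·17 + 4·13
1 = 4·268 − 63·17
1 = −63·553 + 130·268
1 = 130·3033 − 713·553
1 = −713·18751 + 4408·3033
1 = 4408·59286 − 13937·18751
1 = −13937·1560187 + 366770·59286
1 = 366770·9420408 − 2214557·1560187
1 = −2214557·20401003 + 4795884·9420408
So 9420408·4795884 ≡ 1 (mod 20401003).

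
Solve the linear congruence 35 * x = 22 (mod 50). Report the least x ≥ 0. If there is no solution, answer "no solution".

gcd(35, 50):
50 = 1*35 + 15
35 = 2*15 + 5
15 = 3*5 + 0
gcd = 5, but 5 ∤ 22, so the congruence has no solution.

no solution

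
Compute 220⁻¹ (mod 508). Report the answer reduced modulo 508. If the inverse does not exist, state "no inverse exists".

Compute gcd(220, 508):
508 = 2×220 + 68
220 = 3×68 + 16
68 = 4×16 + 4
16 = 4×4 + 0
gcd(220, 508) = 4 ≠ 1, so 220 has no multiplicative inverse modulo 508.

no inverse exists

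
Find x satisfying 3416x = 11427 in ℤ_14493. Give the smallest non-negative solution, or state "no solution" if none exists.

7305

First find gcd(3416, 14493):
14493 = 4×3416 + 829
3416 = 4×829 + 100
829 = 8×100 + 29
100 = 3×29 + 13
29 = 2×13 + 3
13 = 4×3 + 1
3 = 3×1 + 0
gcd = 1, so a unique solution mod 14493 exists.
Back-substitute for the Bézout coefficients:
1 = 13 − 4·3
1 = −4·29 + 9·13
1 = 9·100 − 31·29
1 = −31·829 + 257·100
1 = 257·3416 − 1059·829
1 = −1059·14493 + 4493·3416
So 3416·(4493) ≡ 1 (mod 14493), giving 3416⁻¹ ≡ 4493.
x ≡ 3416⁻¹·11427 ≡ 4493·11427 ≡ 7305 (mod 14493).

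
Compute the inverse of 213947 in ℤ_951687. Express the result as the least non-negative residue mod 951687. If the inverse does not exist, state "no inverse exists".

gcd(951687, 213947) by repeated division:
951687 = 4·213947 + 95899
213947 = 2·95899 + 22149
95899 = 4·22149 + 7303
22149 = 3·7303 + 240
7303 = 30·240 + 103
240 = 2·103 + 34
103 = 3·34 + 1
34 = 34·1 + 0
gcd = 1, so the inverse exists. Back-substitute:
1 = 103 − 3·34
1 = −3·240 + 7·103
1 = 7·7303 − 213·240
1 = −213·22149 + 646·7303
1 = 646·95899 − 2797·22149
1 = −2797·213947 + 6240·95899
1 = 6240·951687 − 27757·213947
Thus 213947·(-27757) ≡ 1 (mod 951687); reducing, -27757 mod 951687 = 923930.

923930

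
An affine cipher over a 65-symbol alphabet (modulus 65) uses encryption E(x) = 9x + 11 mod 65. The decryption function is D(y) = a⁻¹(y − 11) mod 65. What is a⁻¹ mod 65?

Run Euclid on (65, 9):
65 = 7×9 + 2
9 = 4×2 + 1
2 = 2×1 + 0
Since gcd(9, 65) = 1, back-substitute to write 1 as a combination:
1 = 9 − 4·2
1 = −4·65 + 29·9
So 9·29 ≡ 1 (mod 65).

29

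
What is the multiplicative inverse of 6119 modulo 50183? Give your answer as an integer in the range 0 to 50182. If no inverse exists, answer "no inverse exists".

43212

Extended Euclidean algorithm:
50183 = 8·6119 + 1231
6119 = 4·1231 + 1195
1231 = 1·1195 + 36
1195 = 33·36 + 7
36 = 5·7 + 1
7 = 7·1 + 0
gcd = 1, so the inverse exists. Back-substitute:
1 = 36 − 5·7
1 = −5·1195 + 166·36
1 = 166·1231 − 171·1195
1 = −171·6119 + 850·1231
1 = 850·50183 − 6971·6119
Hence 6119⁻¹ ≡ -6971 ≡ 43212 (mod 50183).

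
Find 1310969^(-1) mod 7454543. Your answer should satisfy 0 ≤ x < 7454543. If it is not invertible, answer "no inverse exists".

5184345

Extended Euclidean algorithm:
7454543 = 5×1310969 + 899698
1310969 = 1×899698 + 411271
899698 = 2×411271 + 77156
411271 = 5×77156 + 25491
77156 = 3×25491 + 683
25491 = 37×683 + 220
683 = 3×220 + 23
220 = 9×23 + 13
23 = 1×13 + 10
13 = 1×10 + 3
10 = 3×3 + 1
3 = 3×1 + 0
gcd = 1, so the inverse exists. Back-substitute:
1 = 10 − 3·3
1 = −3·13 + 4·10
1 = 4·23 − 7·13
1 = −7·220 + 67·23
1 = 67·683 − 208·220
1 = −208·25491 + 7763·683
1 = 7763·77156 − 23497·25491
1 = −23497·411271 + 125248·77156
1 = 125248·899698 − 273993·411271
1 = −273993·1310969 + 399241·899698
1 = 399241·7454543 − 2270198·1310969
So 1310969·(-2270198) ≡ 1 (mod 7454543), and -2270198 ≡ 5184345 (mod 7454543).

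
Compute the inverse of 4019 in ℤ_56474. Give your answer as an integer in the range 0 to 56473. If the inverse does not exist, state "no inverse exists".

Run Euclid on (56474, 4019):
56474 = 14*4019 + 208
4019 = 19*208 + 67
208 = 3*67 + 7
67 = 9*7 + 4
7 = 1*4 + 3
4 = 1*3 + 1
3 = 3*1 + 0
gcd = 1, so the inverse exists. Back-substitute:
1 = 4 − 3
1 = −7 + 2·4
1 = 2·67 − 19·7
1 = −19·208 + 59·67
1 = 59·4019 − 1140·208
1 = −1140·56474 + 16019·4019
So 4019·16019 ≡ 1 (mod 56474).

16019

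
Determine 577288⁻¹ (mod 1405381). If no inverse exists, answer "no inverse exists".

754688

gcd(1405381, 577288) by repeated division:
1405381 = 2*577288 + 250805
577288 = 2*250805 + 75678
250805 = 3*75678 + 23771
75678 = 3*23771 + 4365
23771 = 5*4365 + 1946
4365 = 2*1946 + 473
1946 = 4*473 + 54
473 = 8*54 + 41
54 = 1*41 + 13
41 = 3*13 + 2
13 = 6*2 + 1
2 = 2*1 + 0
The gcd is 1. Working backward:
1 = 13 − 6·2
1 = −6·41 + 19·13
1 = 19·54 − 25·41
1 = −25·473 + 219·54
1 = 219·1946 − 901·473
1 = −901·4365 + 2021·1946
1 = 2021·23771 − 11006·4365
1 = −11006·75678 + 35039·23771
1 = 35039·250805 − 116123·75678
1 = −116123·577288 + 267285·250805
1 = 267285·1405381 − 650693·577288
Thus 577288·(-650693) ≡ 1 (mod 1405381); reducing, -650693 mod 1405381 = 754688.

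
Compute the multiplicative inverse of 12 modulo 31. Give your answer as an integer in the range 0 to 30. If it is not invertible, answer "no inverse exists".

Apply the Euclidean algorithm to 31 and 12:
31 = 2·12 + 7
12 = 1·7 + 5
7 = 1·5 + 2
5 = 2·2 + 1
2 = 2·1 + 0
The gcd is 1. Working backward:
1 = 5 − 2·2
1 = −2·7 + 3·5
1 = 3·12 − 5·7
1 = −5·31 + 13·12
So 12·13 ≡ 1 (mod 31).

13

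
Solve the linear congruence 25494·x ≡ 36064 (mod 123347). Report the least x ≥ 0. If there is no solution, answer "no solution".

3185

First find gcd(25494, 123347):
123347 = 4·25494 + 21371
25494 = 1·21371 + 4123
21371 = 5·4123 + 756
4123 = 5·756 + 343
756 = 2·343 + 70
343 = 4·70 + 63
70 = 1·63 + 7
63 = 9·7 + 0
gcd = 7 and 7 | 36064, so solutions exist. Divide through by 7: 3642x ≡ 5152 (mod 17621).
Now find 3642⁻¹ mod 17621:
17621 = 4×3642 + 3053
3642 = 1×3053 + 589
3053 = 5×589 + 108
589 = 5×108 + 49
108 = 2×49 + 10
49 = 4×10 + 9
10 = 1×9 + 1
9 = 9×1 + 0
Back-substitute:
1 = 10 − 9
1 = −49 + 5·10
1 = 5·108 − 11·49
1 = −11·589 + 60·108
1 = 60·3053 − 311·589
1 = −311·3642 + 371·3053
1 = 371·17621 − 1795·3642
So 3642·(-1795) ≡ 1 (mod 17621), i.e. 3642⁻¹ ≡ 15826.
Then x ≡ 15826·5152 ≡ 3185 (mod 17621); the smallest non-negative solution is x = 3185.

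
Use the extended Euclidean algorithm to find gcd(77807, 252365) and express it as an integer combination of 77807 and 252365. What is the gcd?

Euclidean algorithm:
252365 = 3·77807 + 18944
77807 = 4·18944 + 2031
18944 = 9·2031 + 665
2031 = 3·665 + 36
665 = 18·36 + 17
36 = 2·17 + 2
17 = 8·2 + 1
2 = 2·1 + 0
gcd(77807, 252365) = 1.
Back-substituting:
1 = 17 − 8·2
1 = −8·36 + 17·17
1 = 17·665 − 314·36
1 = −314·2031 + 959·665
1 = 959·18944 − 8945·2031
1 = −8945·77807 + 36739·18944
1 = 36739·252365 − 119162·77807
So 1 = (36739)·252365 + (-119162)·77807.

1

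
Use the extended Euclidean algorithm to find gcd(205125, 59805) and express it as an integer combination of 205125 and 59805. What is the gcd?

Euclidean algorithm:
205125 = 3×59805 + 25710
59805 = 2×25710 + 8385
25710 = 3×8385 + 555
8385 = 15×555 + 60
555 = 9×60 + 15
60 = 4×15 + 0
gcd(205125, 59805) = 15.
Express as a combination:
15 = 555 − 9·60
15 = −9·8385 + 136·555
15 = 136·25710 − 417·8385
15 = −417·59805 + 970·25710
15 = 970·205125 − 3327·59805
So 15 = (970)·205125 + (-3327)·59805.

15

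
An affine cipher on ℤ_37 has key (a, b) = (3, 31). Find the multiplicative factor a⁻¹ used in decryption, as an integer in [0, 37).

25

Apply the Euclidean algorithm to 37 and 3:
37 = 12×3 + 1
3 = 3×1 + 0
The gcd is 1. Working backward:
1 = 37 − 12·3
Thus 3·(-12) ≡ 1 (mod 37); reducing, -12 mod 37 = 25.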